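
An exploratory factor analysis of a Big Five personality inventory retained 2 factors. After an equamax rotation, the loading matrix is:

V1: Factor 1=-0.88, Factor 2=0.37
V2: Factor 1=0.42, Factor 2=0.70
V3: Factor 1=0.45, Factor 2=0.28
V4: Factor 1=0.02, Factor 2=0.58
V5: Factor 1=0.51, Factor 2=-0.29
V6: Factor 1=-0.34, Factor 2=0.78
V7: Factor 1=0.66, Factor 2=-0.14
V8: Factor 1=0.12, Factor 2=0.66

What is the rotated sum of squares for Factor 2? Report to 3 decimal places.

2.189

SS loadings for Factor 2 = 0.37² + 0.70² + 0.28² + 0.58² + (-0.29)² + 0.78² + (-0.14)² + 0.66² = 0.1369 + 0.4900 + 0.0784 + 0.3364 + 0.0841 + 0.6084 + 0.0196 + 0.4356 = 2.1894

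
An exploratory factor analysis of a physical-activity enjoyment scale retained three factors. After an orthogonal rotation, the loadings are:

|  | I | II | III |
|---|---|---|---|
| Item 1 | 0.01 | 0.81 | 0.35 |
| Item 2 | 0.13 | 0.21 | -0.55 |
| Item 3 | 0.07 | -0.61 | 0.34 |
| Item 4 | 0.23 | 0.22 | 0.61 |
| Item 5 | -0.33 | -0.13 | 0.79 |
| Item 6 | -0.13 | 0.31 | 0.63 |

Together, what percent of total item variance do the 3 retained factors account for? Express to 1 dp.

SS loadings by factor: 0.2006, 1.2337, 1.9337; total = 3.3680.
Total variance with 6 standardized items is 6, so the solution explains 3.3680/6 = 0.5613 = 56.13%.

56.1%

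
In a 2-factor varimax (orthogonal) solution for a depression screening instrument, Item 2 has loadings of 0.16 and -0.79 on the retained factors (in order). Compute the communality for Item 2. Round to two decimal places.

0.65

h² = 0.16² + (-0.79)² = 0.0256 + 0.6241 = 0.6497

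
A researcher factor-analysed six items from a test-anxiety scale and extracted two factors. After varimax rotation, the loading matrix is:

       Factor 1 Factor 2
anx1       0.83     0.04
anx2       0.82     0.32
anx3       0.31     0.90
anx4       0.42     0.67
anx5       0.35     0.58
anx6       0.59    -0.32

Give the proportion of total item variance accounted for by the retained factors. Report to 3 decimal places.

Communalities: 0.6905, 0.7748, 0.9061, 0.6253, 0.4589, 0.4505; Σh² = 3.9061.
Total variance with 6 standardized items is 6, so the solution explains 3.9061/6 = 0.6510.

0.651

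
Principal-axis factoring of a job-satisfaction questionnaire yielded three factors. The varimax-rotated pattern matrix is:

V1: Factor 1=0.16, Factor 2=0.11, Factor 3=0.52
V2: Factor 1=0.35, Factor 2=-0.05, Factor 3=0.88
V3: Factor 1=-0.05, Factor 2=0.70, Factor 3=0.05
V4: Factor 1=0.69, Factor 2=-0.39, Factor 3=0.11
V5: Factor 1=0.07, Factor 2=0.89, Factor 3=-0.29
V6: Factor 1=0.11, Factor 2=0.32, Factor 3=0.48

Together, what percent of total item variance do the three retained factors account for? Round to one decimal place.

59.5%

SS loadings by factor: 0.6437, 1.5512, 1.3739; total = 3.5688.
Total variance with 6 standardized items is 6, so the solution explains 3.5688/6 = 0.5948 = 59.48%.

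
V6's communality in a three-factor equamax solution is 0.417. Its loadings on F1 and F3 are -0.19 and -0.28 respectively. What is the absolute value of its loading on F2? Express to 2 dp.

0.55

Under orthogonal rotation h² = Σλ², so λ_F2² = h² − (0.1145) = 0.417 − 0.1145 = 0.3025.
|λ| = √0.3025 = 0.5500.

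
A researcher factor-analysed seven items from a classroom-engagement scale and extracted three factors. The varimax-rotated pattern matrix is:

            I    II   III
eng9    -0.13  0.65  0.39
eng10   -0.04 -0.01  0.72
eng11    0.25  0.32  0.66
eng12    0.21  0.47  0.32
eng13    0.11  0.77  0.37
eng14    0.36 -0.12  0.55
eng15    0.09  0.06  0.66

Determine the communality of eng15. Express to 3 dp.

h² = 0.09² + 0.06² + 0.66² = 0.0081 + 0.0036 + 0.4356 = 0.4473

0.447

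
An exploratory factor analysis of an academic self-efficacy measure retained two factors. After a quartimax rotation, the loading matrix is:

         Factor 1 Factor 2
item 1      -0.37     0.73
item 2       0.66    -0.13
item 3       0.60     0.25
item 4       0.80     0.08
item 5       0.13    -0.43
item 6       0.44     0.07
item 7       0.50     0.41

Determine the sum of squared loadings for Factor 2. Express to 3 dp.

SS loadings for Factor 2 = 0.73² + (-0.13)² + 0.25² + 0.08² + (-0.43)² + 0.07² + 0.41² = 0.5329 + 0.0169 + 0.0625 + 0.0064 + 0.1849 + 0.0049 + 0.1681 = 0.9766

0.977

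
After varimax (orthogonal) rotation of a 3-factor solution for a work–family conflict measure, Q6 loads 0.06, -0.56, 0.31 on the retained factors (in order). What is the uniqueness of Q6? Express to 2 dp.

0.59

h² = 0.06² + (-0.56)² + 0.31² = 0.0036 + 0.3136 + 0.0961 = 0.4133
Uniqueness u² = 1 − h² = 1 − 0.4133 = 0.5867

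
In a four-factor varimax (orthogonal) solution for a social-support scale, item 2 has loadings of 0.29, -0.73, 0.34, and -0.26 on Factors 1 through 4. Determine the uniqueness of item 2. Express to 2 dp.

0.20

h² = 0.29² + (-0.73)² + 0.34² + (-0.26)² = 0.0841 + 0.5329 + 0.1156 + 0.0676 = 0.8002
Uniqueness u² = 1 − h² = 1 − 0.8002 = 0.1998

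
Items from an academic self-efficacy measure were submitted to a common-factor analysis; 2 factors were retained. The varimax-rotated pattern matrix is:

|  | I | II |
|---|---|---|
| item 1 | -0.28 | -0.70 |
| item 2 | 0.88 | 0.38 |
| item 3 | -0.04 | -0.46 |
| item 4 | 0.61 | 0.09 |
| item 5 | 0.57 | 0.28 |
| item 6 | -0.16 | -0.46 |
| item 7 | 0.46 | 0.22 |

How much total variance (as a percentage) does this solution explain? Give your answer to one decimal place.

42.6%

SS loadings by factor: 1.7886, 1.1925; total = 2.9811.
Total variance with 7 standardized items is 7, so the solution explains 2.9811/7 = 0.4259 = 42.59%.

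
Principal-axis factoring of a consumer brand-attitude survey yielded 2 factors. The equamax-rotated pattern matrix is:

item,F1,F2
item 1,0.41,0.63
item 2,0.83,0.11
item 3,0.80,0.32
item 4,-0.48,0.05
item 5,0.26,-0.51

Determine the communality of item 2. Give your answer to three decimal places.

h² = 0.83² + 0.11² = 0.6889 + 0.0121 = 0.7010

0.701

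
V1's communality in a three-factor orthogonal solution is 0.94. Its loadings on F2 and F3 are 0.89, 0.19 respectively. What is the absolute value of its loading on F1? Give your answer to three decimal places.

Under orthogonal rotation h² = Σλ², so λ_F1² = h² − (0.8282) = 0.94 − 0.8282 = 0.1118.
|λ| = √0.1118 = 0.3344.

0.334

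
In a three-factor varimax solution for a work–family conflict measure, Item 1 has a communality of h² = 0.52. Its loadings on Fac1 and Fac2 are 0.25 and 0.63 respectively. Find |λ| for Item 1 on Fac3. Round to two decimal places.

0.25

Under orthogonal rotation h² = Σλ², so λ_Fac3² = h² − (0.4594) = 0.52 − 0.4594 = 0.0606.
|λ| = √0.0606 = 0.2462.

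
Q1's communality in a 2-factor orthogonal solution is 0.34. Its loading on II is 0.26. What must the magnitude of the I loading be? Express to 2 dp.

0.52

Under orthogonal rotation h² = Σλ², so λ_I² = h² − (0.0676) = 0.34 − 0.0676 = 0.2724.
|λ| = √0.2724 = 0.5219.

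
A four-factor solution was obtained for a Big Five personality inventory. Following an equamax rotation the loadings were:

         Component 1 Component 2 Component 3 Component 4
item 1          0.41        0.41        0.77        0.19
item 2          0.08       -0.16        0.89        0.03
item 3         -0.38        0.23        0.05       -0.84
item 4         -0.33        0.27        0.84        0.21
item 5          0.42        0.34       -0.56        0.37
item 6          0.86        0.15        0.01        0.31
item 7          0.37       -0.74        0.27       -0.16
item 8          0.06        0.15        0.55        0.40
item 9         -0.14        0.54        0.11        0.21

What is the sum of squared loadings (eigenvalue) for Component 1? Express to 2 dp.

SS loadings for Component 1 = 0.41² + 0.08² + (-0.38)² + (-0.33)² + 0.42² + 0.86² + 0.37² + 0.06² + (-0.14)² = 0.1681 + 0.0064 + 0.1444 + 0.1089 + 0.1764 + 0.7396 + 0.1369 + 0.0036 + 0.0196 = 1.5039

1.50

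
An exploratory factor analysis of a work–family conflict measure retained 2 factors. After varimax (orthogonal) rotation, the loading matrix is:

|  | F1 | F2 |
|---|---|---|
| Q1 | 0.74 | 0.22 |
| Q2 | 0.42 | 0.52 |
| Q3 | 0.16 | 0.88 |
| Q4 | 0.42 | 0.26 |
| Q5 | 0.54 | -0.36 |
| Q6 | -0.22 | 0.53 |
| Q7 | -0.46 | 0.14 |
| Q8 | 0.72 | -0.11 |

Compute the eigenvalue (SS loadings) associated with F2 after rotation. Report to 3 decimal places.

1.603

SS loadings for F2 = 0.22² + 0.52² + 0.88² + 0.26² + (-0.36)² + 0.53² + 0.14² + (-0.11)² = 0.0484 + 0.2704 + 0.7744 + 0.0676 + 0.1296 + 0.2809 + 0.0196 + 0.0121 = 1.6030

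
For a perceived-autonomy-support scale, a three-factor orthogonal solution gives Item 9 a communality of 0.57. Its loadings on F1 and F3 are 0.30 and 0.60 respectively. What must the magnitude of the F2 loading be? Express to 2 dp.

Under orthogonal rotation h² = Σλ², so λ_F2² = h² − (0.4500) = 0.57 − 0.4500 = 0.1200.
|λ| = √0.1200 = 0.3464.

0.35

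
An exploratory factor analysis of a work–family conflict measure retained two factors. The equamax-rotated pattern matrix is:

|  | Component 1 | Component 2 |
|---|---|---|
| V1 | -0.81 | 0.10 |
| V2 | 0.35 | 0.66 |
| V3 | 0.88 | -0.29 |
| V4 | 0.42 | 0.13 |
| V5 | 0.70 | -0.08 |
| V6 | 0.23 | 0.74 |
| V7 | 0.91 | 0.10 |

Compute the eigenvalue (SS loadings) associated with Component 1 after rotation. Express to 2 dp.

SS loadings for Component 1 = (-0.81)² + 0.35² + 0.88² + 0.42² + 0.70² + 0.23² + 0.91² = 0.6561 + 0.1225 + 0.7744 + 0.1764 + 0.4900 + 0.0529 + 0.8281 = 3.1004

3.10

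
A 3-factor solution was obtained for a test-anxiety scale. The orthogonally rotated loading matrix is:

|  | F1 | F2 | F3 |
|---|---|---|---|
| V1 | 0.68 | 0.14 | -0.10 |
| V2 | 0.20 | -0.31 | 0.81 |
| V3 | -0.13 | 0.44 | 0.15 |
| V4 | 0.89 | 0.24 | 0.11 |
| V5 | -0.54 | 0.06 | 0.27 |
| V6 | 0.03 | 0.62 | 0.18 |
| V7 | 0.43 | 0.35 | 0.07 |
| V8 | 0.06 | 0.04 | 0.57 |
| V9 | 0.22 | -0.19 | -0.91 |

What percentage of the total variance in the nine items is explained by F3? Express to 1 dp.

21.8%

SS loadings for F3 = (-0.10)² + 0.81² + 0.15² + 0.11² + 0.27² + 0.18² + 0.07² + 0.57² + (-0.91)² = 1.9639
With 9 standardized items, total variance = 9. Proportion = 1.9639/9 = 0.2182 → 21.82%.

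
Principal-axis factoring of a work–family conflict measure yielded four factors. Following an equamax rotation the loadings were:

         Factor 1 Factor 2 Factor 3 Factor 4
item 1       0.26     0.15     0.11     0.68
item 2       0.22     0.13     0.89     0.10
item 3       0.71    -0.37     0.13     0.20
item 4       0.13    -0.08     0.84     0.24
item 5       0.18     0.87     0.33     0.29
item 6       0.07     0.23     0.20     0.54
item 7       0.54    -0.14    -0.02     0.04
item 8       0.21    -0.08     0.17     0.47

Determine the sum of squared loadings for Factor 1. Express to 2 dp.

SS loadings for Factor 1 = 0.26² + 0.22² + 0.71² + 0.13² + 0.18² + 0.07² + 0.54² + 0.21² = 0.0676 + 0.0484 + 0.5041 + 0.0169 + 0.0324 + 0.0049 + 0.2916 + 0.0441 = 1.0100

1.01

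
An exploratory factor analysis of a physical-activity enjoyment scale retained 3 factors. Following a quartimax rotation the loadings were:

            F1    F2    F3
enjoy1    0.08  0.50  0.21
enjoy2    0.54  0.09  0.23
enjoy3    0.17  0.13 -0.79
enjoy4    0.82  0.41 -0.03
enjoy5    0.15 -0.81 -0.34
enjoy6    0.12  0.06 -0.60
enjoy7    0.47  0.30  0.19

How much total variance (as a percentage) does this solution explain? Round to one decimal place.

52.6%

SS loadings by factor: 1.2571, 1.1928, 1.2337; total = 3.6836.
Total variance with 7 standardized items is 7, so the solution explains 3.6836/7 = 0.5262 = 52.62%.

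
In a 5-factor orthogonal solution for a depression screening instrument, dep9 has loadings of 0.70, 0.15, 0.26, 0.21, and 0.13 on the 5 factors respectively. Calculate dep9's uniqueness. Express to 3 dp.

h² = 0.70² + 0.15² + 0.26² + 0.21² + 0.13² = 0.4900 + 0.0225 + 0.0676 + 0.0441 + 0.0169 = 0.6411
Uniqueness u² = 1 − h² = 1 − 0.6411 = 0.3589

0.359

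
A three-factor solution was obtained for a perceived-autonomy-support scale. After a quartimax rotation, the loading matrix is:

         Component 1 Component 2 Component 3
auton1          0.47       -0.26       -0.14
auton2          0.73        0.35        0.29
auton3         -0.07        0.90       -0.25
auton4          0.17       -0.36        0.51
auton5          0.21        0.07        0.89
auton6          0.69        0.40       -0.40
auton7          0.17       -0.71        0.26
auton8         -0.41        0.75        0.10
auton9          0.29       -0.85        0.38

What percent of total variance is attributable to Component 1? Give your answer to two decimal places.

17.65%

SS loadings for Component 1 = 0.47² + 0.73² + (-0.07)² + 0.17² + 0.21² + 0.69² + 0.17² + (-0.41)² + 0.29² = 1.5889
With 9 standardized items, total variance = 9. Proportion = 1.5889/9 = 0.1765 → 17.65%.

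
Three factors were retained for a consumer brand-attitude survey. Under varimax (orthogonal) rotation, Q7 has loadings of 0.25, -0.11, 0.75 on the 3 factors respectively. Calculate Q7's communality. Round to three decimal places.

0.637

h² = 0.25² + (-0.11)² + 0.75² = 0.0625 + 0.0121 + 0.5625 = 0.6371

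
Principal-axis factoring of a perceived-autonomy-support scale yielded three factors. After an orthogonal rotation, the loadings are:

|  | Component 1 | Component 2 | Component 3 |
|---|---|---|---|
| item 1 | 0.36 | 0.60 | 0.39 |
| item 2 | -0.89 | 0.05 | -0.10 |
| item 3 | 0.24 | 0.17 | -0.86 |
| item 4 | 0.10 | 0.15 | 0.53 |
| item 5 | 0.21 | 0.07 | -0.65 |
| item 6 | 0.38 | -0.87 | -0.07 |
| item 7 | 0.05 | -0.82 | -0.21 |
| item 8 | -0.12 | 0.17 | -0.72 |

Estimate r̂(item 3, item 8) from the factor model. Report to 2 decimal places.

0.62

r̂ = Σ λ_i·λ_j across factors = (0.24)(-0.12) + (0.17)(0.17) + (-0.86)(-0.72)
  = -0.0288 +0.0289 +0.6192 = 0.6193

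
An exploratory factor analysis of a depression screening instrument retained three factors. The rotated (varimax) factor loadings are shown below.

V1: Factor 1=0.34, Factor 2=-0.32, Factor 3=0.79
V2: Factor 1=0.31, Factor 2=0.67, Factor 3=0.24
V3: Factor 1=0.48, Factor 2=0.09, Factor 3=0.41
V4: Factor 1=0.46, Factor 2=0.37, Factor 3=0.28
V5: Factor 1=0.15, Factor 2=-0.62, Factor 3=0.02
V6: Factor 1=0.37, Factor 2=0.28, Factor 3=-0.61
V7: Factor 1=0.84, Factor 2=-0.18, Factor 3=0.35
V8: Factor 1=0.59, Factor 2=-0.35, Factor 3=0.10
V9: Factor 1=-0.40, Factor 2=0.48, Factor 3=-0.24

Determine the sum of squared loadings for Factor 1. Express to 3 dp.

SS loadings for Factor 1 = 0.34² + 0.31² + 0.48² + 0.46² + 0.15² + 0.37² + 0.84² + 0.59² + (-0.40)² = 0.1156 + 0.0961 + 0.2304 + 0.2116 + 0.0225 + 0.1369 + 0.7056 + 0.3481 + 0.1600 = 2.0268

2.027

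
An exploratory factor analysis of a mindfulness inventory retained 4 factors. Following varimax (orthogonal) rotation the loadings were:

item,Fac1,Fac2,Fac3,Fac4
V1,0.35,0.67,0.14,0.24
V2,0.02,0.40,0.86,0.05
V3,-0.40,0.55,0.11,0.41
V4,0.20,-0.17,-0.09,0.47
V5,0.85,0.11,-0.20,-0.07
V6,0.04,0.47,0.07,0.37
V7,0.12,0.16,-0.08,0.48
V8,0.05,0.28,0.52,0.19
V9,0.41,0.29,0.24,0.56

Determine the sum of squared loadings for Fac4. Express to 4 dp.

SS loadings for Fac4 = 0.24² + 0.05² + 0.41² + 0.47² + (-0.07)² + 0.37² + 0.48² + 0.19² + 0.56² = 0.0576 + 0.0025 + 0.1681 + 0.2209 + 0.0049 + 0.1369 + 0.2304 + 0.0361 + 0.3136 = 1.1710

1.1710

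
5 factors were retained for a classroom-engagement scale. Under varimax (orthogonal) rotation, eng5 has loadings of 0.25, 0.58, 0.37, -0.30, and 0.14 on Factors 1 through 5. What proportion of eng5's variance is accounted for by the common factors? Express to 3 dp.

0.645

h² = 0.25² + 0.58² + 0.37² + (-0.30)² + 0.14² = 0.0625 + 0.3364 + 0.1369 + 0.0900 + 0.0196 = 0.6454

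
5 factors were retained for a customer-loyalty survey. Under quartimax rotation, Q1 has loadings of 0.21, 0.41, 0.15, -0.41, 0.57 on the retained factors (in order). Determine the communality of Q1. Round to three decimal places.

0.728

h² = 0.21² + 0.41² + 0.15² + (-0.41)² + 0.57² = 0.0441 + 0.1681 + 0.0225 + 0.1681 + 0.3249 = 0.7277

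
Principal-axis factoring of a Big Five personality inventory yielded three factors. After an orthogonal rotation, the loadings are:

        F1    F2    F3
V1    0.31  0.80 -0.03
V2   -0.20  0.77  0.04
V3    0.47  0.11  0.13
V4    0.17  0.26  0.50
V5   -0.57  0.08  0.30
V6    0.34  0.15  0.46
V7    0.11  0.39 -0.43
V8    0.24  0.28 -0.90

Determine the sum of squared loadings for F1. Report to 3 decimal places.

0.896

SS loadings for F1 = 0.31² + (-0.20)² + 0.47² + 0.17² + (-0.57)² + 0.34² + 0.11² + 0.24² = 0.0961 + 0.0400 + 0.2209 + 0.0289 + 0.3249 + 0.1156 + 0.0121 + 0.0576 = 0.8961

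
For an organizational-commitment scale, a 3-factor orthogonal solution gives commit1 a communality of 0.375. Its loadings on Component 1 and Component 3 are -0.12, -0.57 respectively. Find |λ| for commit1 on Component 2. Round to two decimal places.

0.19

Under orthogonal rotation h² = Σλ², so λ_Component 2² = h² − (0.3393) = 0.375 − 0.3393 = 0.0357.
|λ| = √0.0357 = 0.1889.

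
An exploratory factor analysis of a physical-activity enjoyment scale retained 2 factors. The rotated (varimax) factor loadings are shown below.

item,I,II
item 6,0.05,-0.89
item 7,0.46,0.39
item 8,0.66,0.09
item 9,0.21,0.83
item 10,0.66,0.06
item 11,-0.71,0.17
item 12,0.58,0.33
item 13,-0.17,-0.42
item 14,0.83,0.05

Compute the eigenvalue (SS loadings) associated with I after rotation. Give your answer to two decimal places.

SS loadings for I = 0.05² + 0.46² + 0.66² + 0.21² + 0.66² + (-0.71)² + 0.58² + (-0.17)² + 0.83² = 0.0025 + 0.2116 + 0.4356 + 0.0441 + 0.4356 + 0.5041 + 0.3364 + 0.0289 + 0.6889 = 2.6877

2.69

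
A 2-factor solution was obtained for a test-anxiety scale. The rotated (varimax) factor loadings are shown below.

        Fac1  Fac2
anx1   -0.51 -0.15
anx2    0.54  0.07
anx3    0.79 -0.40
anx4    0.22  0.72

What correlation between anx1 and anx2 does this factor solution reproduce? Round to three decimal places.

r̂ = Σ λ_i·λ_j across factors = (-0.51)(0.54) + (-0.15)(0.07)
  = -0.2754 -0.0105 = -0.2859

-0.286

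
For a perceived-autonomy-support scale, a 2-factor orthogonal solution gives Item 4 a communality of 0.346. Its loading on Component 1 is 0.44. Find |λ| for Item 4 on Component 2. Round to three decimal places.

Under orthogonal rotation h² = Σλ², so λ_Component 2² = h² − (0.1936) = 0.346 − 0.1936 = 0.1524.
|λ| = √0.1524 = 0.3904.

0.390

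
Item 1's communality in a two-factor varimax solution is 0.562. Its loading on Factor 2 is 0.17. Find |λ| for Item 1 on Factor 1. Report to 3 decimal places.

0.730

Under orthogonal rotation h² = Σλ², so λ_Factor 1² = h² − (0.0289) = 0.562 − 0.0289 = 0.5331.
|λ| = √0.5331 = 0.7301.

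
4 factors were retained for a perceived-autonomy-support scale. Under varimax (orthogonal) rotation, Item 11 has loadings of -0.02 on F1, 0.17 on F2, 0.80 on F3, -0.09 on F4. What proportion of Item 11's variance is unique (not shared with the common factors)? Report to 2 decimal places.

h² = (-0.02)² + 0.17² + 0.80² + (-0.09)² = 0.0004 + 0.0289 + 0.6400 + 0.0081 = 0.6774
Uniqueness u² = 1 − h² = 1 − 0.6774 = 0.3226

0.32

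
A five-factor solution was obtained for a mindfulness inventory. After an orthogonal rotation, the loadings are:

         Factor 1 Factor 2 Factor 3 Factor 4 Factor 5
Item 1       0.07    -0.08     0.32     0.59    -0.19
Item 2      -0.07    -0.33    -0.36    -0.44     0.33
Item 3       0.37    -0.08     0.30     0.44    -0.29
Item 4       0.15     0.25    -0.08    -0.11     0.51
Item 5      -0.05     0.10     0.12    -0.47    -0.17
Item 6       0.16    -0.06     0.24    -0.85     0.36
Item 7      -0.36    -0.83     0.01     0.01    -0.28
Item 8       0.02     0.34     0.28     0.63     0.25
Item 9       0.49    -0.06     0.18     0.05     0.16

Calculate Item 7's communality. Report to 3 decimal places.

0.897

h² = (-0.36)² + (-0.83)² + 0.01² + 0.01² + (-0.28)² = 0.1296 + 0.6889 + 0.0001 + 0.0001 + 0.0784 = 0.8971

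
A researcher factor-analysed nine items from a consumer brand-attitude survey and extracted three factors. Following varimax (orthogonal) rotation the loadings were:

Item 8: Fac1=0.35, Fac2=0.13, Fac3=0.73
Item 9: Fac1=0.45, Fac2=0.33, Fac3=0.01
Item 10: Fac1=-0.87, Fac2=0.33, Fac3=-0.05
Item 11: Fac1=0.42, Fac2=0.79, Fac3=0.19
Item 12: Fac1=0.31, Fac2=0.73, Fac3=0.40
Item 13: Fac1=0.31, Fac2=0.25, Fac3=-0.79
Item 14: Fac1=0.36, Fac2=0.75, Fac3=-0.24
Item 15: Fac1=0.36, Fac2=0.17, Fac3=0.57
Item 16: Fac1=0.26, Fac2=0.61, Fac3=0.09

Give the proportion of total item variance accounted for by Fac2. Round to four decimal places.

SS loadings for Fac2 = 0.13² + 0.33² + 0.33² + 0.79² + 0.73² + 0.25² + 0.75² + 0.17² + 0.61² = 2.4177
Proportion of variance = 2.4177 / 9 = 0.2686.

0.2686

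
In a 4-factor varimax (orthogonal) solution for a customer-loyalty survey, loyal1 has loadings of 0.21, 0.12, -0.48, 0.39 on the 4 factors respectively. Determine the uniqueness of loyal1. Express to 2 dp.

h² = 0.21² + 0.12² + (-0.48)² + 0.39² = 0.0441 + 0.0144 + 0.2304 + 0.1521 = 0.4410
Uniqueness u² = 1 − h² = 1 − 0.4410 = 0.5590

0.56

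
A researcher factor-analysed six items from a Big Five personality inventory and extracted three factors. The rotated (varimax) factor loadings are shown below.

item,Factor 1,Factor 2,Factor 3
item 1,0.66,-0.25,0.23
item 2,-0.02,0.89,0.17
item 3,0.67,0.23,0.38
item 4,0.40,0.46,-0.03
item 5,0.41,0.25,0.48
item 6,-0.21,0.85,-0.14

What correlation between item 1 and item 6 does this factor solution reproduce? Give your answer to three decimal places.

r̂ = Σ λ_i·λ_j across factors = (0.66)(-0.21) + (-0.25)(0.85) + (0.23)(-0.14)
  = -0.1386 -0.2125 -0.0322 = -0.3833

-0.383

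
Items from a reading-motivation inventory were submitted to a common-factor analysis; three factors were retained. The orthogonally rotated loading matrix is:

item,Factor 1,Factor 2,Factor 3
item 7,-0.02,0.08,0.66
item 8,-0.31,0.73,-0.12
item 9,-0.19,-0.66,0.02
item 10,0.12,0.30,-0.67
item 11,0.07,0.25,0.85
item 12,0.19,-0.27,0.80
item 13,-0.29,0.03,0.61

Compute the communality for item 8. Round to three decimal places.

h² = (-0.31)² + 0.73² + (-0.12)² = 0.0961 + 0.5329 + 0.0144 = 0.6434

0.643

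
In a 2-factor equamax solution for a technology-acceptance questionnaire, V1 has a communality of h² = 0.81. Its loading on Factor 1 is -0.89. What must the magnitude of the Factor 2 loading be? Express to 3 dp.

0.134

Under orthogonal rotation h² = Σλ², so λ_Factor 2² = h² − (0.7921) = 0.81 − 0.7921 = 0.0179.
|λ| = √0.0179 = 0.1338.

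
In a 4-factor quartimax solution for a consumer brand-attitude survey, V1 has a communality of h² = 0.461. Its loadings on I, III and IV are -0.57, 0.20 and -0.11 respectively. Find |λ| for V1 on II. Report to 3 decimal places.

Under orthogonal rotation h² = Σλ², so λ_II² = h² − (0.3770) = 0.461 − 0.3770 = 0.0840.
|λ| = √0.0840 = 0.2898.

0.290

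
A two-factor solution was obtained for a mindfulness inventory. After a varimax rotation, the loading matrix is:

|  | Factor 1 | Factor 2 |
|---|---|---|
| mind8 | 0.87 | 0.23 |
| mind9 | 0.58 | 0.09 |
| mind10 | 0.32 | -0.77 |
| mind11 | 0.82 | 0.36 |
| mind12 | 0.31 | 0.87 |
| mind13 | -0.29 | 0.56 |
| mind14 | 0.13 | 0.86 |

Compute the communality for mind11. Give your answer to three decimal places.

0.802

h² = 0.82² + 0.36² = 0.6724 + 0.1296 = 0.8020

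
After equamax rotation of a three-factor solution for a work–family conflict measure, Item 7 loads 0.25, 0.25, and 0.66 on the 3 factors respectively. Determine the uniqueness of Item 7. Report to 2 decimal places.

0.44

h² = 0.25² + 0.25² + 0.66² = 0.0625 + 0.0625 + 0.4356 = 0.5606
Uniqueness u² = 1 − h² = 1 − 0.5606 = 0.4394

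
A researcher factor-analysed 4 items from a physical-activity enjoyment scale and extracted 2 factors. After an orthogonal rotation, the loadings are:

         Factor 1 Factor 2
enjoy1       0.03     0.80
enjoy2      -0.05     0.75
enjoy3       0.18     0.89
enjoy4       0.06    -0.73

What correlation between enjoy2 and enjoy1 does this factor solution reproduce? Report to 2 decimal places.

0.60

r̂ = Σ λ_i·λ_j across factors = (-0.05)(0.03) + (0.75)(0.80)
  = -0.0015 +0.6000 = 0.5985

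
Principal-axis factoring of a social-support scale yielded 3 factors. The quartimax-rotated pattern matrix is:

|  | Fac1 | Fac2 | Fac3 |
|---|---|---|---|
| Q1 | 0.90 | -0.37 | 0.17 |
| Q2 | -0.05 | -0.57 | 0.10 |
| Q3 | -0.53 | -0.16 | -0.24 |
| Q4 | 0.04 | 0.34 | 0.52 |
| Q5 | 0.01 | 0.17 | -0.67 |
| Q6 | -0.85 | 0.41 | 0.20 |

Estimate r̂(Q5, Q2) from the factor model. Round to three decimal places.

-0.164

r̂ = Σ λ_i·λ_j across factors = (0.01)(-0.05) + (0.17)(-0.57) + (-0.67)(0.10)
  = -0.0005 -0.0969 -0.0670 = -0.1644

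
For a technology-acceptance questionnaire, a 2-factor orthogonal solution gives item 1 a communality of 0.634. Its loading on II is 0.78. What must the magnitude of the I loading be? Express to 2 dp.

Under orthogonal rotation h² = Σλ², so λ_I² = h² − (0.6084) = 0.634 − 0.6084 = 0.0256.
|λ| = √0.0256 = 0.1600.

0.16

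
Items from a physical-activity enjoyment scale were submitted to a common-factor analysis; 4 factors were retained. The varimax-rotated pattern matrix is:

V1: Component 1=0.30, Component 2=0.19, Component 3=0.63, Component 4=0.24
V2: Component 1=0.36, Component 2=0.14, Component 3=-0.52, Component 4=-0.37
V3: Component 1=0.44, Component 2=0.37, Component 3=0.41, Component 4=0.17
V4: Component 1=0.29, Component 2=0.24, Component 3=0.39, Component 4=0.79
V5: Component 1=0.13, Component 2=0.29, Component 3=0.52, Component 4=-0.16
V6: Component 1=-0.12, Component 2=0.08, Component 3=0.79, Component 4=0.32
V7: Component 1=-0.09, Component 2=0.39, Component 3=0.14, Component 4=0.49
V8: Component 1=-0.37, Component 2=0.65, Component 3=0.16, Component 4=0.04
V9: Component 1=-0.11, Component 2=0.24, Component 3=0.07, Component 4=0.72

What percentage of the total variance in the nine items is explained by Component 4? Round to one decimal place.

19.3%

SS loadings for Component 4 = 0.24² + (-0.37)² + 0.17² + 0.79² + (-0.16)² + 0.32² + 0.49² + 0.04² + 0.72² = 1.7356
With 9 standardized items, total variance = 9. Proportion = 1.7356/9 = 0.1928 → 19.28%.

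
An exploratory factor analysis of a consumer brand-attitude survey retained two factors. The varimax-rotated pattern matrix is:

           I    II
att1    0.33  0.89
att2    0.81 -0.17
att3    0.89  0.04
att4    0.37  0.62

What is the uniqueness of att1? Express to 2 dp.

h² = 0.33² + 0.89² = 0.1089 + 0.7921 = 0.9010
Uniqueness u² = 1 − h² = 1 − 0.9010 = 0.0990

0.10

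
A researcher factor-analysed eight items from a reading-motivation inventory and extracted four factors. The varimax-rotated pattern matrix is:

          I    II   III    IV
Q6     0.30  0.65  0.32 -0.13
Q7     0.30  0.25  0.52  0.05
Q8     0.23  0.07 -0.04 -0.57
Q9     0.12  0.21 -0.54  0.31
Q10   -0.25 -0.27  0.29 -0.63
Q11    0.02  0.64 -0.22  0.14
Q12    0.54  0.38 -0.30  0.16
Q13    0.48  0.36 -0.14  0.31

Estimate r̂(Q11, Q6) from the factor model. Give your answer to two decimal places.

0.33

r̂ = Σ λ_i·λ_j across factors = (0.02)(0.30) + (0.64)(0.65) + (-0.22)(0.32) + (0.14)(-0.13)
  = +0.0060 +0.4160 -0.0704 -0.0182 = 0.3334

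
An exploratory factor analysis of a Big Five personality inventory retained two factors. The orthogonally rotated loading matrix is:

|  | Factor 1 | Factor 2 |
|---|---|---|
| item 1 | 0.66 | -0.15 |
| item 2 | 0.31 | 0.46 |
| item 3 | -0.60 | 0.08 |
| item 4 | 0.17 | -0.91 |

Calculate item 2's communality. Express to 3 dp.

h² = 0.31² + 0.46² = 0.0961 + 0.2116 = 0.3077

0.308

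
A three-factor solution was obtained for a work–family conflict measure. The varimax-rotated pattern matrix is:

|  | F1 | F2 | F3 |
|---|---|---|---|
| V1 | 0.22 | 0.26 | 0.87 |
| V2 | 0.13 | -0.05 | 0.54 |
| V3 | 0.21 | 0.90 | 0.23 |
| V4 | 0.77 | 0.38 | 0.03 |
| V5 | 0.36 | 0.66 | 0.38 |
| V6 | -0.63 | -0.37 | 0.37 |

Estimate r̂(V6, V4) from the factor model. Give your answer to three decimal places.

r̂ = Σ λ_i·λ_j across factors = (-0.63)(0.77) + (-0.37)(0.38) + (0.37)(0.03)
  = -0.4851 -0.1406 +0.0111 = -0.6146

-0.615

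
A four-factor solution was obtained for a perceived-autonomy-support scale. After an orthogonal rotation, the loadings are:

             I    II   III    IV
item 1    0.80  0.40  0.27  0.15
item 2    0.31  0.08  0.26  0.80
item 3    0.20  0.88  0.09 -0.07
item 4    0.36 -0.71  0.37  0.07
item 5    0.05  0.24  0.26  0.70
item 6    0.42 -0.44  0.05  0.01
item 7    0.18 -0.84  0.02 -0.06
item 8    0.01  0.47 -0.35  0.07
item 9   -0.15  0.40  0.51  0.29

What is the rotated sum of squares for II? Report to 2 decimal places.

SS loadings for II = 0.40² + 0.08² + 0.88² + (-0.71)² + 0.24² + (-0.44)² + (-0.84)² + 0.47² + 0.40² = 0.1600 + 0.0064 + 0.7744 + 0.5041 + 0.0576 + 0.1936 + 0.7056 + 0.2209 + 0.1600 = 2.7826

2.78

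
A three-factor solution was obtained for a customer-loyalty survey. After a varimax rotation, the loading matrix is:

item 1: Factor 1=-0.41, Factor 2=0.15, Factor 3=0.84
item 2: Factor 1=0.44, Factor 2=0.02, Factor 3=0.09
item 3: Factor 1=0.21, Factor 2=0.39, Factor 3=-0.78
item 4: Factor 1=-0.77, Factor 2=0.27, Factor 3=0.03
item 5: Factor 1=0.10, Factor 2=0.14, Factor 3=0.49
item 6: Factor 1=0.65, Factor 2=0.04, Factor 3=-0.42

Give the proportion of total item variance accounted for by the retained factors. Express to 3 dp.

0.573

SS loadings by factor: 1.4312, 0.2691, 1.7395; total = 3.4398.
Total variance with 6 standardized items is 6, so the solution explains 3.4398/6 = 0.5733.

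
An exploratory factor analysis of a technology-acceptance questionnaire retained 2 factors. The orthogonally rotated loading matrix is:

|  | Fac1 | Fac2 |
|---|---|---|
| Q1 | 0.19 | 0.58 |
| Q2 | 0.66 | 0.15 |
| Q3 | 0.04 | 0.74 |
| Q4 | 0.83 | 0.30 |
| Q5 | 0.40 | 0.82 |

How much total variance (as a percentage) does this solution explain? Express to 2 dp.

SS loadings by factor: 1.3222, 1.6689; total = 2.9911.
Total variance with 5 standardized items is 5, so the solution explains 2.9911/5 = 0.5982 = 59.82%.

59.82%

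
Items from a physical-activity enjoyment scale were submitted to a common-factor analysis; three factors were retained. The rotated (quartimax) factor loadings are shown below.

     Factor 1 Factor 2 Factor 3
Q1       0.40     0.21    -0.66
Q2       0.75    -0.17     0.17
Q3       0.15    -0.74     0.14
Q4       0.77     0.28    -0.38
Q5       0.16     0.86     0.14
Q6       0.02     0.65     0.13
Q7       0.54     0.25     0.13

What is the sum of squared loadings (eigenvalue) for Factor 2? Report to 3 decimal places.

1.924

SS loadings for Factor 2 = 0.21² + (-0.17)² + (-0.74)² + 0.28² + 0.86² + 0.65² + 0.25² = 0.0441 + 0.0289 + 0.5476 + 0.0784 + 0.7396 + 0.4225 + 0.0625 = 1.9236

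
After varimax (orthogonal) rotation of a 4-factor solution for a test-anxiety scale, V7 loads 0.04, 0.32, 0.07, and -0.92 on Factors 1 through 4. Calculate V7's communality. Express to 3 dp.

h² = 0.04² + 0.32² + 0.07² + (-0.92)² = 0.0016 + 0.1024 + 0.0049 + 0.8464 = 0.9553

0.955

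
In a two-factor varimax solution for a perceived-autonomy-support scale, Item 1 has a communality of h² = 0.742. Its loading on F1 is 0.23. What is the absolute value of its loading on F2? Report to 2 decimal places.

0.83

Under orthogonal rotation h² = Σλ², so λ_F2² = h² − (0.0529) = 0.742 − 0.0529 = 0.6891.
|λ| = √0.6891 = 0.8301.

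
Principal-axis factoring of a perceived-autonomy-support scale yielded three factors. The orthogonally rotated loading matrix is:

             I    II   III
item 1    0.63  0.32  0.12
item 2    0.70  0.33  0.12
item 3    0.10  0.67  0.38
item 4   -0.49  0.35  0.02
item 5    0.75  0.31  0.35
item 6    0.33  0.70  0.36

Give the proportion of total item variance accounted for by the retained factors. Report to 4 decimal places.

SS loadings by factor: 1.8084, 1.3688, 0.4257; total = 3.6029.
Total variance with 6 standardized items is 6, so the solution explains 3.6029/6 = 0.6005.

0.6005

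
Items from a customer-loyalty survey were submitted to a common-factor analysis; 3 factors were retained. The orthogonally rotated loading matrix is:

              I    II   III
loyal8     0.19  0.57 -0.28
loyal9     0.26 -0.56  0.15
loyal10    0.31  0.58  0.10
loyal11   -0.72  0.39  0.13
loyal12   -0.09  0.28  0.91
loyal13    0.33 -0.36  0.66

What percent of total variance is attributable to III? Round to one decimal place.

SS loadings for III = (-0.28)² + 0.15² + 0.10² + 0.13² + 0.91² + 0.66² = 1.3915
With 6 standardized items, total variance = 6. Proportion = 1.3915/6 = 0.2319 → 23.19%.

23.2%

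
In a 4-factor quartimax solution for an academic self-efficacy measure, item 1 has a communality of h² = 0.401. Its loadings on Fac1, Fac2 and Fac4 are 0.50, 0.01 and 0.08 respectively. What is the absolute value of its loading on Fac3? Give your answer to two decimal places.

0.38

Under orthogonal rotation h² = Σλ², so λ_Fac3² = h² − (0.2565) = 0.401 − 0.2565 = 0.1445.
|λ| = √0.1445 = 0.3801.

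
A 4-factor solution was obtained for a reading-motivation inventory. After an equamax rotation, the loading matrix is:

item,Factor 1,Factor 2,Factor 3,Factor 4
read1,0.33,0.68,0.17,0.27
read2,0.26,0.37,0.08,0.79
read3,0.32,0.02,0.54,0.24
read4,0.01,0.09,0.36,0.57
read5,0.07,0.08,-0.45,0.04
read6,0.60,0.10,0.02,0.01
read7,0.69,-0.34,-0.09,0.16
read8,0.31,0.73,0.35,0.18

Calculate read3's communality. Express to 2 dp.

h² = 0.32² + 0.02² + 0.54² + 0.24² = 0.1024 + 0.0004 + 0.2916 + 0.0576 = 0.4520

0.45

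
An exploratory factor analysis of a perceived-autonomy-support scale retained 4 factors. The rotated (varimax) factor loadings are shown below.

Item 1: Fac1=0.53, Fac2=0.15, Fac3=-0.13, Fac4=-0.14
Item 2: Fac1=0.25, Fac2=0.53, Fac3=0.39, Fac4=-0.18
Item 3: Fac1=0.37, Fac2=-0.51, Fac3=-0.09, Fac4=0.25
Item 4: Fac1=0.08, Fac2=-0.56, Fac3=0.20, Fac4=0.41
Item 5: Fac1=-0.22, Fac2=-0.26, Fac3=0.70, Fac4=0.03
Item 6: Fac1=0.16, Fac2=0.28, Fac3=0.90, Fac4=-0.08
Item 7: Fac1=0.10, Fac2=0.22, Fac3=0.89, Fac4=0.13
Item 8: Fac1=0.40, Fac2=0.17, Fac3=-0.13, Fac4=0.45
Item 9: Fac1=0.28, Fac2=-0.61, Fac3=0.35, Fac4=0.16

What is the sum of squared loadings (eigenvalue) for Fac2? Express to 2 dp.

SS loadings for Fac2 = 0.15² + 0.53² + (-0.51)² + (-0.56)² + (-0.26)² + 0.28² + 0.22² + 0.17² + (-0.61)² = 0.0225 + 0.2809 + 0.2601 + 0.3136 + 0.0676 + 0.0784 + 0.0484 + 0.0289 + 0.3721 = 1.4725

1.47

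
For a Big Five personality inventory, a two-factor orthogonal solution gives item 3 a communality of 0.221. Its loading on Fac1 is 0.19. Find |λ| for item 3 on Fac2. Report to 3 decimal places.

0.430

Under orthogonal rotation h² = Σλ², so λ_Fac2² = h² − (0.0361) = 0.221 − 0.0361 = 0.1849.
|λ| = √0.1849 = 0.4300.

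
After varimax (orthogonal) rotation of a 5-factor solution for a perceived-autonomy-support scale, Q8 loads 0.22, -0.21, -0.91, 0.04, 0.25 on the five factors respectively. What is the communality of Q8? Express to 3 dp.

0.985

h² = 0.22² + (-0.21)² + (-0.91)² + 0.04² + 0.25² = 0.0484 + 0.0441 + 0.8281 + 0.0016 + 0.0625 = 0.9847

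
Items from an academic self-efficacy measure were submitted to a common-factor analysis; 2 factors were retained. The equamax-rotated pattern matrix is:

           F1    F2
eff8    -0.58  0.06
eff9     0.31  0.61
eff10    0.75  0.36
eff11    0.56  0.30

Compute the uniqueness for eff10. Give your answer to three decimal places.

0.308

h² = 0.75² + 0.36² = 0.5625 + 0.1296 = 0.6921
Uniqueness u² = 1 − h² = 1 − 0.6921 = 0.3079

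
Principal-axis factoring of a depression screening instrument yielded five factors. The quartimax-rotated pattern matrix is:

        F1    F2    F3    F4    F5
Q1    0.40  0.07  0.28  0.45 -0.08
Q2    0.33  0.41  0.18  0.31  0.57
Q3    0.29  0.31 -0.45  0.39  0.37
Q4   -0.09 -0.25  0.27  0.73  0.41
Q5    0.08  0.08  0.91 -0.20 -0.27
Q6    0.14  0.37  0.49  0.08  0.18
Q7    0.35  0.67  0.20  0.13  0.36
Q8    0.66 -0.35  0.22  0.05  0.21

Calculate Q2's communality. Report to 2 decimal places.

h² = 0.33² + 0.41² + 0.18² + 0.31² + 0.57² = 0.1089 + 0.1681 + 0.0324 + 0.0961 + 0.3249 = 0.7304

0.73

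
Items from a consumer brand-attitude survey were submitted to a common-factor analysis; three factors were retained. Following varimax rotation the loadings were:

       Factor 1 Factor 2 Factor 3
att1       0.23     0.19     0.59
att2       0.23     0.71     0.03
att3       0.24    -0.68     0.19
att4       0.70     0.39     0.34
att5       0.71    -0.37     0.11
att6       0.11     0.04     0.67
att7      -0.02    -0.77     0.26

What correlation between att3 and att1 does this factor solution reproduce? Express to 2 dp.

0.04

r̂ = Σ λ_i·λ_j across factors = (0.24)(0.23) + (-0.68)(0.19) + (0.19)(0.59)
  = +0.0552 -0.1292 +0.1121 = 0.0381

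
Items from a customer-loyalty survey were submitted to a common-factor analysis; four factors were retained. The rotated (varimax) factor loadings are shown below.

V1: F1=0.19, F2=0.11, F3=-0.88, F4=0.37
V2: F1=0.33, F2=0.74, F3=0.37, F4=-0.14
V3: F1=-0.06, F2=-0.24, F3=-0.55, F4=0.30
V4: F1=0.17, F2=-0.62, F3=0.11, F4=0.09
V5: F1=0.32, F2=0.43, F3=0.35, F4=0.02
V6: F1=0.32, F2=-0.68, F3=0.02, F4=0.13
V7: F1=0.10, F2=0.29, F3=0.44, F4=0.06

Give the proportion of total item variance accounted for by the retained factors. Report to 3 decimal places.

SS loadings by factor: 0.3923, 1.7331, 1.5424, 0.2755; total = 3.9433.
Total variance with 7 standardized items is 7, so the solution explains 3.9433/7 = 0.5633.

0.563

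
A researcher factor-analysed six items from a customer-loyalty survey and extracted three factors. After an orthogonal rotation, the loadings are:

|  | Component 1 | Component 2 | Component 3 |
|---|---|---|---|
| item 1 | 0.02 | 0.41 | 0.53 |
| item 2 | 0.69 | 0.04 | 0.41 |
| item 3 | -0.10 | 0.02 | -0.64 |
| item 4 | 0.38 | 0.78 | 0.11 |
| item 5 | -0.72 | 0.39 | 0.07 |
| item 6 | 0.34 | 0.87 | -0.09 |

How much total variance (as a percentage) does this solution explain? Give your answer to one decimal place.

63.9%

Communalities: 0.4494, 0.6458, 0.4200, 0.7649, 0.6754, 0.8806; Σh² = 3.8361.
Total variance with 6 standardized items is 6, so the solution explains 3.8361/6 = 0.6393 = 63.94%.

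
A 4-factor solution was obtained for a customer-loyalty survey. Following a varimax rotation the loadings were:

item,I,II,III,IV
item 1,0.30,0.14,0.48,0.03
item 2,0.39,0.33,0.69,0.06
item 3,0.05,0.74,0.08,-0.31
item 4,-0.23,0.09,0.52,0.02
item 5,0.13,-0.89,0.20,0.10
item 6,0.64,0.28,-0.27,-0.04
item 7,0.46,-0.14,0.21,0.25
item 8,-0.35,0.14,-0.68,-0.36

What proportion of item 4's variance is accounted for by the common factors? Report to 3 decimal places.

0.332

h² = (-0.23)² + 0.09² + 0.52² + 0.02² = 0.0529 + 0.0081 + 0.2704 + 0.0004 = 0.3318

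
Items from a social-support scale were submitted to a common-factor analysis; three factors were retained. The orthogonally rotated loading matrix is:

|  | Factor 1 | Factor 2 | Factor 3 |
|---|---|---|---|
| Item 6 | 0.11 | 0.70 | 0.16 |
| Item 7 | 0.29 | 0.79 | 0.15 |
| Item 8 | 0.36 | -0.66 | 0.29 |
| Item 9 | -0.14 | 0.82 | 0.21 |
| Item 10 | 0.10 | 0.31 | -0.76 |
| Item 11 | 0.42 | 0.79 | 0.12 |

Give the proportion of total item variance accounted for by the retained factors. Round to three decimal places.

0.690

SS loadings by factor: 0.4318, 2.9423, 0.7683; total = 4.1424.
Total variance with 6 standardized items is 6, so the solution explains 4.1424/6 = 0.6904.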